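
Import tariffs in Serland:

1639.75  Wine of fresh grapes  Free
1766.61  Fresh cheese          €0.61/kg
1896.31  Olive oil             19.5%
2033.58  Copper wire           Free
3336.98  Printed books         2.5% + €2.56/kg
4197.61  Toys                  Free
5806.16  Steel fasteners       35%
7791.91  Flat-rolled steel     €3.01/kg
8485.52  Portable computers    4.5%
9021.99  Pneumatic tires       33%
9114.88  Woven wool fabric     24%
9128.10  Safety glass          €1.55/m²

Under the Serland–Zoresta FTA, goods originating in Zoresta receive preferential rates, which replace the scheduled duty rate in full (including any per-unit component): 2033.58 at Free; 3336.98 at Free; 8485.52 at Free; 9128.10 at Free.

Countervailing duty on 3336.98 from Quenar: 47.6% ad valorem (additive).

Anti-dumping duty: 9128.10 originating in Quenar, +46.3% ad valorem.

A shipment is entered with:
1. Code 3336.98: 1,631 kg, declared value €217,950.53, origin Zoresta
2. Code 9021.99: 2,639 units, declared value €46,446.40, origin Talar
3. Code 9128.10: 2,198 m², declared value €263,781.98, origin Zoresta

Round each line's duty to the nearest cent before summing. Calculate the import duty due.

€15,327.31

Line 1 (3336.98, Zoresta, 1,631 kg, €217,950.53):
Base rate for 3336.98 is 2.5% + €2.56/kg.
Origin Zoresta qualifies under the Serland–Zoresta agreement and 3336.98 is covered: preferential rate Free applies instead.
The additional-duty order on 3336.98 targets Quenar, not Zoresta; it does not apply.
Duty = €217,950.53 × 0% = €0.00.
Line 2 (9021.99, Talar, 2,639 units, €46,446.40):
Base rate for 9021.99 is 33%.
Duty = €46,446.40 × 33% = €15,327.31.
Line 3 (9128.10, Zoresta, 2,198 m², €263,781.98):
Base rate for 9128.10 is €1.55/m².
Origin Zoresta qualifies under the Serland–Zoresta agreement and 9128.10 is covered: preferential rate Free applies instead.
The additional-duty order on 9128.10 targets Quenar, not Zoresta; it does not apply.
Duty = €263,781.98 × 0% = €0.00.
Total = €0.00 + €15,327.31 + €0.00 = €15,327.31.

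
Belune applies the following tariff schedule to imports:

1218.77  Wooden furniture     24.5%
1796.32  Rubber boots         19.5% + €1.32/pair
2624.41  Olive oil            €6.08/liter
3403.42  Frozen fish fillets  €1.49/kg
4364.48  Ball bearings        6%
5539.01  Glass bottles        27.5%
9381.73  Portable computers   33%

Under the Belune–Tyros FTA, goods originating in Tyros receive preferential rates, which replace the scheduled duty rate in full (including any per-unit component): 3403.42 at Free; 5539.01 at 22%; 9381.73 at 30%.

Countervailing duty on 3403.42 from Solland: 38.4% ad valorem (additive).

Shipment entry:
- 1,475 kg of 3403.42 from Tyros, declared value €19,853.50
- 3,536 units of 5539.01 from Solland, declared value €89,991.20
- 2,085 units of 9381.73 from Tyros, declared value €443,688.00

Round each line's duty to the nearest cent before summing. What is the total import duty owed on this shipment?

€157,853.98

Line 1 (3403.42, Tyros, 1,475 kg, €19,853.50):
Base rate for 3403.42 is €1.49/kg.
Origin Tyros qualifies under the Belune–Tyros agreement and 3403.42 is covered: preferential rate Free applies instead.
The additional-duty order on 3403.42 targets Solland, not Tyros; it does not apply.
Duty = €19,853.50 × 0% = €0.00.
Line 2 (5539.01, Solland, 3,536 units, €89,991.20):
Base rate for 5539.01 is 27.5%.
5539.01 has an FTA preferential rate, but origin Solland is not Tyros; base rate stands.
Duty = €89,991.20 × 27.5% = €24,747.58.
Line 3 (9381.73, Tyros, 2,085 units, €443,688.00):
Base rate for 9381.73 is 33%.
Origin Tyros qualifies under the Belune–Tyros agreement and 9381.73 is covered: preferential rate 30% applies instead.
Duty = €443,688.00 × 30% = €133,106.40.
Total = €0.00 + €24,747.58 + €133,106.40 = €157,853.98.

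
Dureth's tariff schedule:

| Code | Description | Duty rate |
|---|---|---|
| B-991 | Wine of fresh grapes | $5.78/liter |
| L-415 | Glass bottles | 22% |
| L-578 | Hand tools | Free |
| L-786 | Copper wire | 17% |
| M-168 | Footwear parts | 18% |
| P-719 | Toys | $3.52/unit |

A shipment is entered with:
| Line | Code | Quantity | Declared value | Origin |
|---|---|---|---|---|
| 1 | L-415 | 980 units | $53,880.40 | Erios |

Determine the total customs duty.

Line 1 (L-415, Erios, 980 units, $53,880.40):
Base rate for L-415 is 22%.
Duty = $53,880.40 × 22% = $11,853.69.

$11,853.69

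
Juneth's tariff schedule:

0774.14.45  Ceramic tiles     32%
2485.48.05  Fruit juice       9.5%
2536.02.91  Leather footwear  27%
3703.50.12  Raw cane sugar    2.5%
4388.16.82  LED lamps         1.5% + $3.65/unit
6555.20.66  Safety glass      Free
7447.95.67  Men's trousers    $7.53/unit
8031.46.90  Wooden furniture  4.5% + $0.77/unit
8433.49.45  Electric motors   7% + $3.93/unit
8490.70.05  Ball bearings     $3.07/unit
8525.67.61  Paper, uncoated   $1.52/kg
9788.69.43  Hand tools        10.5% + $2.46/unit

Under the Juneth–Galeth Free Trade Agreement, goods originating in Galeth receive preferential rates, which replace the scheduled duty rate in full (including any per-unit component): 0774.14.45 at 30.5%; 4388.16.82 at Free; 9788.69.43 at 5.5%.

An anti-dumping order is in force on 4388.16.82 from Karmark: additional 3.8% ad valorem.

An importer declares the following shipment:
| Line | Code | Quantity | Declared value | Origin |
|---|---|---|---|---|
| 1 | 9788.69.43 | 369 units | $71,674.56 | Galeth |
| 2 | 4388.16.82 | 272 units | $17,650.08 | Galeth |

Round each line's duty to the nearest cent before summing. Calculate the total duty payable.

Line 1 (9788.69.43, Galeth, 369 units, $71,674.56):
Base rate for 9788.69.43 is 10.5% + $2.46/unit.
Origin Galeth qualifies under the Juneth–Galeth agreement and 9788.69.43 is covered: preferential rate 5.5% applies instead.
Duty = $71,674.56 × 5.5% = $3,942.10.
Line 2 (4388.16.82, Galeth, 272 units, $17,650.08):
Base rate for 4388.16.82 is 1.5% + $3.65/unit.
Origin Galeth qualifies under the Juneth–Galeth agreement and 4388.16.82 is covered: preferential rate Free applies instead.
The additional-duty order on 4388.16.82 targets Karmark, not Galeth; it does not apply.
Duty = $17,650.08 × 0% = $0.00.
Total = $3,942.10 + $0.00 = $3,942.10.

$3,942.10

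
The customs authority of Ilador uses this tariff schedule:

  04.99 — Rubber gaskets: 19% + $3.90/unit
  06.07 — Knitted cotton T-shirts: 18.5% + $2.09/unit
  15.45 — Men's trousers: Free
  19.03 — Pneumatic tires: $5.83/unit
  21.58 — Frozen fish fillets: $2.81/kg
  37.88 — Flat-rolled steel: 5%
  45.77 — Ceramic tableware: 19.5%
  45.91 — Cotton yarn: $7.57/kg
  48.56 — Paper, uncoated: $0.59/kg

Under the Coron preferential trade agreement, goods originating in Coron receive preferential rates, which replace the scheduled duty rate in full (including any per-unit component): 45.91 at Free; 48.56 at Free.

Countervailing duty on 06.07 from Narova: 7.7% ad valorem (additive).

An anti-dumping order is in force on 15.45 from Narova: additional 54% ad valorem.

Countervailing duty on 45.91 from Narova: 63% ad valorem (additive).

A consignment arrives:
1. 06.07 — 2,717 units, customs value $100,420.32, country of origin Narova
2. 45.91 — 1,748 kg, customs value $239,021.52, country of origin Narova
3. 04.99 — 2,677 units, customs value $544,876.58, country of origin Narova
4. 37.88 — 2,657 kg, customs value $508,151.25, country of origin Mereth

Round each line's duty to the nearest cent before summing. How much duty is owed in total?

$335,178.98

Line 1 (06.07, Narova, 2,717 units, $100,420.32):
Base rate for 06.07 is 18.5% + $2.09/unit.
Additional duty on 06.07 from Narova: +7.7%. Applied ad valorem rate: 18.5% + 7.7% = 26.2%.
Duty = $100,420.32 × 26.2% + 2,717 × $2.09 = $31,988.65.
Line 2 (45.91, Narova, 1,748 kg, $239,021.52):
Base rate for 45.91 is $7.57/kg.
45.91 has an FTA preferential rate, but origin Narova is not Coron; base rate stands.
Additional duty on 45.91 from Narova: +63% ad valorem. Applied ad valorem rate = 63%.
Duty = $239,021.52 × 63% + 1,748 × $7.57 = $163,815.92.
Line 3 (04.99, Narova, 2,677 units, $544,876.58):
Base rate for 04.99 is 19% + $3.90/unit.
Duty = $544,876.58 × 19% + 2,677 × $3.90 = $113,966.85.
Line 4 (37.88, Mereth, 2,657 kg, $508,151.25):
Base rate for 37.88 is 5%.
Duty = $508,151.25 × 5% = $25,407.56.
Total = $31,988.65 + $163,815.92 + $113,966.85 + $25,407.56 = $335,178.98.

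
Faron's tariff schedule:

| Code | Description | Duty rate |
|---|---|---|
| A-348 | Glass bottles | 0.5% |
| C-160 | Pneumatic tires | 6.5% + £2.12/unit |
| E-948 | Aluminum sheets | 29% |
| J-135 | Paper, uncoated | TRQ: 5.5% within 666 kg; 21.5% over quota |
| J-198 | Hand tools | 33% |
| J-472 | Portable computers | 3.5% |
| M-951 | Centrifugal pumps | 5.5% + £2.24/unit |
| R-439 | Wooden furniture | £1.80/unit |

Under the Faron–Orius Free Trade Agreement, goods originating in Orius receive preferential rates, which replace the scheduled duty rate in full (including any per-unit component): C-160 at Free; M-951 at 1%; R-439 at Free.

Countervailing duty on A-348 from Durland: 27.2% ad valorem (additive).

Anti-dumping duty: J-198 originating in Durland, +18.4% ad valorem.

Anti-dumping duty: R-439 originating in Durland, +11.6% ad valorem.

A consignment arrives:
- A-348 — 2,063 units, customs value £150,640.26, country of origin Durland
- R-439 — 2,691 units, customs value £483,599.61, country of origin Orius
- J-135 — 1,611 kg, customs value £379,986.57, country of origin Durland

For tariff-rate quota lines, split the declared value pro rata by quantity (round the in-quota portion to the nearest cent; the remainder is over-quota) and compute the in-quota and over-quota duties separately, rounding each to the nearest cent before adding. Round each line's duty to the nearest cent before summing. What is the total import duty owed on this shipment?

Line 1 (A-348, Durland, 2,063 units, £150,640.26):
Base rate for A-348 is 0.5%.
Additional duty on A-348 from Durland: +27.2%. Applied ad valorem rate: 0.5% + 27.2% = 27.7%.
Duty = £150,640.26 × 27.7% = £41,727.35.
Line 2 (R-439, Orius, 2,691 units, £483,599.61):
Base rate for R-439 is £1.80/unit.
Origin Orius qualifies under the Faron–Orius agreement and R-439 is covered: preferential rate Free applies instead.
The additional-duty order on R-439 targets Durland, not Orius; it does not apply.
Duty = £483,599.61 × 0% = £0.00.
Line 3 (J-135, Durland, 1,611 kg, £379,986.57):
Code J-135 is under a tariff-rate quota (threshold 666 kg). In-quota: 666 kg at 5.5%; over-quota: 945 kg at 21.5%.
Pro-rata value split: in-quota = £379,986.57 × 666/1,611 = £157,089.42; over-quota = £379,986.57 − £157,089.42 = £222,897.15.
In-quota duty = £157,089.42 × 5.5% = £8,639.92. Over-quota duty = £222,897.15 × 21.5% = £47,922.89.
Line duty = £8,639.92 + £47,922.89 = £56,562.81.
Total = £41,727.35 + £0.00 + £56,562.81 = £98,290.16.

£98,290.16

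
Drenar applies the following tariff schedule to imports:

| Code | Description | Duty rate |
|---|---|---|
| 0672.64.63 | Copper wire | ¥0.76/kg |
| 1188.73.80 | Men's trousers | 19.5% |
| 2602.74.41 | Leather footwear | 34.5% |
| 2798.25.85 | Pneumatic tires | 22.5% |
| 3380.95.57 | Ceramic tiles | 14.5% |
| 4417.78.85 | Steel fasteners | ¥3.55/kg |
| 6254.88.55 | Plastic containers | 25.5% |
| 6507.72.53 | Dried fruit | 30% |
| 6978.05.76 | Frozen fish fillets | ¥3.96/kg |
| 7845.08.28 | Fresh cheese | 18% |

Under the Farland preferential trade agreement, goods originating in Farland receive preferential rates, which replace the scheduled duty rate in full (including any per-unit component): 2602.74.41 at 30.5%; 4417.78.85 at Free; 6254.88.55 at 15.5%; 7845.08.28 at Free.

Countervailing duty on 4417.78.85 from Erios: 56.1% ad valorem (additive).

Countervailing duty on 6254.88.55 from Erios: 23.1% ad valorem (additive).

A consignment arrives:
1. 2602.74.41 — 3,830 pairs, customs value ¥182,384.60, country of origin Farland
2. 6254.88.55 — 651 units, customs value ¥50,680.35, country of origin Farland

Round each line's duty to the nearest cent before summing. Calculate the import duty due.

Line 1 (2602.74.41, Farland, 3,830 pairs, ¥182,384.60):
Base rate for 2602.74.41 is 34.5%.
Origin Farland qualifies under the Drenar–Farland agreement and 2602.74.41 is covered: preferential rate 30.5% applies instead.
Duty = ¥182,384.60 × 30.5% = ¥55,627.30.
Line 2 (6254.88.55, Farland, 651 units, ¥50,680.35):
Base rate for 6254.88.55 is 25.5%.
Origin Farland qualifies under the Drenar–Farland agreement and 6254.88.55 is covered: preferential rate 15.5% applies instead.
The additional-duty order on 6254.88.55 targets Erios, not Farland; it does not apply.
Duty = ¥50,680.35 × 15.5% = ¥7,855.45.
Total = ¥55,627.30 + ¥7,855.45 = ¥63,482.75.

¥63,482.75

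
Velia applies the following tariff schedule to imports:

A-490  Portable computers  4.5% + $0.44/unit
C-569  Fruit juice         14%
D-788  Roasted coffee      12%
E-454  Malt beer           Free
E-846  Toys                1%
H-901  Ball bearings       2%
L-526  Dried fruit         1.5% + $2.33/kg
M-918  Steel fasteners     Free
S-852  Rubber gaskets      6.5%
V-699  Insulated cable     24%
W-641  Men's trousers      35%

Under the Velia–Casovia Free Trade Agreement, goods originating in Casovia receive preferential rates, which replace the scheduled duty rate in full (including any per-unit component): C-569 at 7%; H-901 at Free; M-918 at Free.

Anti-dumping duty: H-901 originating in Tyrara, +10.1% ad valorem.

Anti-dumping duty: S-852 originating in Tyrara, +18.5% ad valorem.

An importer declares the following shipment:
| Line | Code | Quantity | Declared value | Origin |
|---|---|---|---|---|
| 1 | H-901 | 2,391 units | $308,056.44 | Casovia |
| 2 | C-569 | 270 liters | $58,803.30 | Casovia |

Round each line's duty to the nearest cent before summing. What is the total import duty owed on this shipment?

$4,116.23

Line 1 (H-901, Casovia, 2,391 units, $308,056.44):
Base rate for H-901 is 2%.
Origin Casovia qualifies under the Velia–Casovia agreement and H-901 is covered: preferential rate Free applies instead.
The additional-duty order on H-901 targets Tyrara, not Casovia; it does not apply.
Duty = $308,056.44 × 0% = $0.00.
Line 2 (C-569, Casovia, 270 liters, $58,803.30):
Base rate for C-569 is 14%.
Origin Casovia qualifies under the Velia–Casovia agreement and C-569 is covered: preferential rate 7% applies instead.
Duty = $58,803.30 × 7% = $4,116.23.
Total = $0.00 + $4,116.23 = $4,116.23.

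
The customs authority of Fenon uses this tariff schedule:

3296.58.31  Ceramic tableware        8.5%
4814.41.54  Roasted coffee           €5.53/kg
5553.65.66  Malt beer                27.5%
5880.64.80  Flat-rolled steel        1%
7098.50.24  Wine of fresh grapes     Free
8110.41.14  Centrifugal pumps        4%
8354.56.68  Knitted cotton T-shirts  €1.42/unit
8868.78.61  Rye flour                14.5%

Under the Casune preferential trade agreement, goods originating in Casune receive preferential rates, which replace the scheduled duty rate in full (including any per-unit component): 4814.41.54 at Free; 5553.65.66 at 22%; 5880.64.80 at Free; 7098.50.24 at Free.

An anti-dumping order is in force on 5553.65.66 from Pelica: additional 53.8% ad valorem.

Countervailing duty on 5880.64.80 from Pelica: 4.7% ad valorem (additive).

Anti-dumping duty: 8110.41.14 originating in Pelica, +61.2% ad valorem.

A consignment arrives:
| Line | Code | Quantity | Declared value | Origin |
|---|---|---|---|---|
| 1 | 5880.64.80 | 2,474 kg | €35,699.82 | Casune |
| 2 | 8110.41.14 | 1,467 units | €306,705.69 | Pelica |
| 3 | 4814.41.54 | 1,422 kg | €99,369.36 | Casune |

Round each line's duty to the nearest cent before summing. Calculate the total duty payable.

€199,972.11

Line 1 (5880.64.80, Casune, 2,474 kg, €35,699.82):
Base rate for 5880.64.80 is 1%.
Origin Casune qualifies under the Fenon–Casune agreement and 5880.64.80 is covered: preferential rate Free applies instead.
The additional-duty order on 5880.64.80 targets Pelica, not Casune; it does not apply.
Duty = €35,699.82 × 0% = €0.00.
Line 2 (8110.41.14, Pelica, 1,467 units, €306,705.69):
Base rate for 8110.41.14 is 4%.
Additional duty on 8110.41.14 from Pelica: +61.2%. Applied ad valorem rate: 4% + 61.2% = 65.2%.
Duty = €306,705.69 × 65.2% = €199,972.11.
Line 3 (4814.41.54, Casune, 1,422 kg, €99,369.36):
Base rate for 4814.41.54 is €5.53/kg.
Origin Casune qualifies under the Fenon–Casune agreement and 4814.41.54 is covered: preferential rate Free applies instead.
Duty = €99,369.36 × 0% = €0.00.
Total = €0.00 + €199,972.11 + €0.00 = €199,972.11.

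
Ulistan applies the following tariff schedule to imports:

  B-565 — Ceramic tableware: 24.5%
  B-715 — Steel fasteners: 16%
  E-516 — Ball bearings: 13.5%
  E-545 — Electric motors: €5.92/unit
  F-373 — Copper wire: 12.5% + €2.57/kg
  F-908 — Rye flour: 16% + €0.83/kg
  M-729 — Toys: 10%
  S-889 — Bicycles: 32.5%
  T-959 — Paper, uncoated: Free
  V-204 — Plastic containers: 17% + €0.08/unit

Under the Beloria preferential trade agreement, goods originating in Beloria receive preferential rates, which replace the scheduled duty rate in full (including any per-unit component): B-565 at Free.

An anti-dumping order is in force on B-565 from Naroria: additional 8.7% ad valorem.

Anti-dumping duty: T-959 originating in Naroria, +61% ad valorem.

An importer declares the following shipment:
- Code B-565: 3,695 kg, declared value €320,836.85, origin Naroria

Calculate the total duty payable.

€106,517.83

Line 1 (B-565, Naroria, 3,695 kg, €320,836.85):
Base rate for B-565 is 24.5%.
B-565 has an FTA preferential rate, but origin Naroria is not Beloria; base rate stands.
Additional duty on B-565 from Naroria: +8.7%. Applied ad valorem rate: 24.5% + 8.7% = 33.2%.
Duty = €320,836.85 × 33.2% = €106,517.83.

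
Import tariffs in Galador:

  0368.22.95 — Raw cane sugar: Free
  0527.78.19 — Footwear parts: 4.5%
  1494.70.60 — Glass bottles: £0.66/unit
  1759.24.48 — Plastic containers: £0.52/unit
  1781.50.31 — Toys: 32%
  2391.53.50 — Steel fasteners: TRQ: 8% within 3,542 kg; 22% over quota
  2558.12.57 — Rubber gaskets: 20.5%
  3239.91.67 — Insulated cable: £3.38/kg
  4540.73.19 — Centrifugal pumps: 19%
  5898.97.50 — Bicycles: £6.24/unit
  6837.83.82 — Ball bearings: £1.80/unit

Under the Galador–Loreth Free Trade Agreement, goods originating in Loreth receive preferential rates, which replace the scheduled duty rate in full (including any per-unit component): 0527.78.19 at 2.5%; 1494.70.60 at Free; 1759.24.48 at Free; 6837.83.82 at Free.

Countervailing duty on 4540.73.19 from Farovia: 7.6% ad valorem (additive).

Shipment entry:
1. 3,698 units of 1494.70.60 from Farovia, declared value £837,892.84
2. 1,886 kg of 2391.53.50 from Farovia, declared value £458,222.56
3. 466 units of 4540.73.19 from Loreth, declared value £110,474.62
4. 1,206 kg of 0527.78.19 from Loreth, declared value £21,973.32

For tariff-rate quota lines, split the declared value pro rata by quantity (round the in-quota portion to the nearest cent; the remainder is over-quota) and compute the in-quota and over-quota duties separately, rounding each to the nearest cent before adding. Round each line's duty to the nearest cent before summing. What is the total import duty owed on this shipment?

Line 1 (1494.70.60, Farovia, 3,698 units, £837,892.84):
Base rate for 1494.70.60 is £0.66/unit.
1494.70.60 has an FTA preferential rate, but origin Farovia is not Loreth; base rate stands.
Duty = 3,698 × £0.66 = £2,440.68.
Line 2 (2391.53.50, Farovia, 1,886 kg, £458,222.56):
Code 2391.53.50 is under a tariff-rate quota (threshold 3,542 kg). Quantity 1,886 kg is within the quota, so the in-quota rate 8% applies to the full value.
Duty = £458,222.56 × 8% = £36,657.80.
Line 3 (4540.73.19, Loreth, 466 units, £110,474.62):
Base rate for 4540.73.19 is 19%.
Origin Loreth is the FTA partner but 4540.73.19 is not on the preference list; base rate stands.
The additional-duty order on 4540.73.19 targets Farovia, not Loreth; it does not apply.
Duty = £110,474.62 × 19% = £20,990.18.
Line 4 (0527.78.19, Loreth, 1,206 kg, £21,973.32):
Base rate for 0527.78.19 is 4.5%.
Origin Loreth qualifies under the Galador–Loreth agreement and 0527.78.19 is covered: preferential rate 2.5% applies instead.
Duty = £21,973.32 × 2.5% = £549.33.
Total = £2,440.68 + £36,657.80 + £20,990.18 + £549.33 = £60,637.99.

£60,637.99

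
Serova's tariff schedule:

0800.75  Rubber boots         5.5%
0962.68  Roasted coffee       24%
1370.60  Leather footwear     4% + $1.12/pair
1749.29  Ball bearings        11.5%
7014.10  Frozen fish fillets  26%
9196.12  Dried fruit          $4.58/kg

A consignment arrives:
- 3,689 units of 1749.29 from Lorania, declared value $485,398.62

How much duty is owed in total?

$55,820.84

Line 1 (1749.29, Lorania, 3,689 units, $485,398.62):
Base rate for 1749.29 is 11.5%.
Duty = $485,398.62 × 11.5% = $55,820.84.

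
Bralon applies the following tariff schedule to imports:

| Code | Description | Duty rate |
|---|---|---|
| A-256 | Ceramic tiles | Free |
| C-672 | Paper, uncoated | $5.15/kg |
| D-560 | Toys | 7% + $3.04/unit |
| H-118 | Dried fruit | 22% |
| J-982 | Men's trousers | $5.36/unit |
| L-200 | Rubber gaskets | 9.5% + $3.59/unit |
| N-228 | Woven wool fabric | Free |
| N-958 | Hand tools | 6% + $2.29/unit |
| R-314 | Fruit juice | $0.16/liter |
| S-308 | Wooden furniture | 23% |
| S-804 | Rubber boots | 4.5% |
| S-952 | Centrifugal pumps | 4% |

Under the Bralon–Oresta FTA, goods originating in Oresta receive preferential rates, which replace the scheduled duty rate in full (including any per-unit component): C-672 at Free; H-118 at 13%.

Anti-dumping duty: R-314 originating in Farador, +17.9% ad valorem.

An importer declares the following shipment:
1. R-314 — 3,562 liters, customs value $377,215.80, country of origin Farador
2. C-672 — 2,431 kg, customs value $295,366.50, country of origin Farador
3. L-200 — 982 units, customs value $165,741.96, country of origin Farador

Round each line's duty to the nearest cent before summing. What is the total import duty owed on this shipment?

$99,882.07

Line 1 (R-314, Farador, 3,562 liters, $377,215.80):
Base rate for R-314 is $0.16/liter.
Additional duty on R-314 from Farador: +17.9% ad valorem. Applied ad valorem rate = 17.9%.
Duty = $377,215.80 × 17.9% + 3,562 × $0.16 = $68,091.55.
Line 2 (C-672, Farador, 2,431 kg, $295,366.50):
Base rate for C-672 is $5.15/kg.
C-672 has an FTA preferential rate, but origin Farador is not Oresta; base rate stands.
Duty = 2,431 × $5.15 = $12,519.65.
Line 3 (L-200, Farador, 982 units, $165,741.96):
Base rate for L-200 is 9.5% + $3.59/unit.
Duty = $165,741.96 × 9.5% + 982 × $3.59 = $19,270.87.
Total = $68,091.55 + $12,519.65 + $19,270.87 = $99,882.07.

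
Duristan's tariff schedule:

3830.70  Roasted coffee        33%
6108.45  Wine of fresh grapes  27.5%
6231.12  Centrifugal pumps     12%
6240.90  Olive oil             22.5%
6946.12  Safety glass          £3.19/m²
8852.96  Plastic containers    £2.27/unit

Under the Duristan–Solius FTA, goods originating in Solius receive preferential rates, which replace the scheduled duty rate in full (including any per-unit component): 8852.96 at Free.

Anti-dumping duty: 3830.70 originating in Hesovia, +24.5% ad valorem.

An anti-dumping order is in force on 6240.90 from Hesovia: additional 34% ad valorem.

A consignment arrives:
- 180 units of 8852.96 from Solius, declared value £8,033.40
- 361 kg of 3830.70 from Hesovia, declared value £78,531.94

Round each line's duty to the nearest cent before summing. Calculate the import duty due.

£45,155.87

Line 1 (8852.96, Solius, 180 units, £8,033.40):
Base rate for 8852.96 is £2.27/unit.
Origin Solius qualifies under the Duristan–Solius agreement and 8852.96 is covered: preferential rate Free applies instead.
Duty = £8,033.40 × 0% = £0.00.
Line 2 (3830.70, Hesovia, 361 kg, £78,531.94):
Base rate for 3830.70 is 33%.
Additional duty on 3830.70 from Hesovia: +24.5%. Applied ad valorem rate: 33% + 24.5% = 57.5%.
Duty = £78,531.94 × 57.5% = £45,155.87.
Total = £0.00 + £45,155.87 = £45,155.87.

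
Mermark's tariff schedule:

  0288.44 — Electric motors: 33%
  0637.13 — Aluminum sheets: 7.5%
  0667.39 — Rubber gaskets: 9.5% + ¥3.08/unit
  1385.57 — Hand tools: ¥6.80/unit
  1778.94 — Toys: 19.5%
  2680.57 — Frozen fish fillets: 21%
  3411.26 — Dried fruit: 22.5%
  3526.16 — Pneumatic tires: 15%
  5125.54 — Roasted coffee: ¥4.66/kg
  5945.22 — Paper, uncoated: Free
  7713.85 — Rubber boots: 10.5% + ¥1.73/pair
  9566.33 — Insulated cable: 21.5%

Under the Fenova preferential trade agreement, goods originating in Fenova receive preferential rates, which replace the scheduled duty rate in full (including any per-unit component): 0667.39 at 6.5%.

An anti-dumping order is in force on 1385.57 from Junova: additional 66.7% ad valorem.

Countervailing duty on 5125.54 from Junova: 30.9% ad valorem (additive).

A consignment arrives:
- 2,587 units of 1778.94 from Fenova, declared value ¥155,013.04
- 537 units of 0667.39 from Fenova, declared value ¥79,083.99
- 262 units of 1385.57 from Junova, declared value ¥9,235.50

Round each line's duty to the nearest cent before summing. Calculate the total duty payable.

Line 1 (1778.94, Fenova, 2,587 units, ¥155,013.04):
Base rate for 1778.94 is 19.5%.
Origin Fenova is the FTA partner but 1778.94 is not on the preference list; base rate stands.
Duty = ¥155,013.04 × 19.5% = ¥30,227.54.
Line 2 (0667.39, Fenova, 537 units, ¥79,083.99):
Base rate for 0667.39 is 9.5% + ¥3.08/unit.
Origin Fenova qualifies under the Mermark–Fenova agreement and 0667.39 is covered: preferential rate 6.5% applies instead.
Duty = ¥79,083.99 × 6.5% = ¥5,140.46.
Line 3 (1385.57, Junova, 262 units, ¥9,235.50):
Base rate for 1385.57 is ¥6.80/unit.
Additional duty on 1385.57 from Junova: +66.7% ad valorem. Applied ad valorem rate = 66.7%.
Duty = ¥9,235.50 × 66.7% + 262 × ¥6.80 = ¥7,941.68.
Total = ¥30,227.54 + ¥5,140.46 + ¥7,941.68 = ¥43,309.68.

¥43,309.68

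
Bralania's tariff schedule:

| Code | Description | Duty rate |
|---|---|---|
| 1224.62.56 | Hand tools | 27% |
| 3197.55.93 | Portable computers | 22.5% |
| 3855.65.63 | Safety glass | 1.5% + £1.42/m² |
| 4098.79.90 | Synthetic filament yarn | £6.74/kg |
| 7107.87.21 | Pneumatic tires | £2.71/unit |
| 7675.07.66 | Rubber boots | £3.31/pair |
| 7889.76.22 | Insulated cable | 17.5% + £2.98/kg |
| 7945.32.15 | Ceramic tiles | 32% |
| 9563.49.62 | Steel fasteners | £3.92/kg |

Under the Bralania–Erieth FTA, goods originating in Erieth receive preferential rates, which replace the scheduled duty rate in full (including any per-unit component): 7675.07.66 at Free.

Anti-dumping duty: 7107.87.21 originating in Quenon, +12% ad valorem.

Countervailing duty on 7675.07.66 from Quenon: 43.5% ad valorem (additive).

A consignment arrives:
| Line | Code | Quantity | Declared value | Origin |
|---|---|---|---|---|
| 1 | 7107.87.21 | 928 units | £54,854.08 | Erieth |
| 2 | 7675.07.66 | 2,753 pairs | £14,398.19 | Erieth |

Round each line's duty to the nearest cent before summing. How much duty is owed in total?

£2,514.88

Line 1 (7107.87.21, Erieth, 928 units, £54,854.08):
Base rate for 7107.87.21 is £2.71/unit.
Origin Erieth is the FTA partner but 7107.87.21 is not on the preference list; base rate stands.
The additional-duty order on 7107.87.21 targets Quenon, not Erieth; it does not apply.
Duty = 928 × £2.71 = £2,514.88.
Line 2 (7675.07.66, Erieth, 2,753 pairs, £14,398.19):
Base rate for 7675.07.66 is £3.31/pair.
Origin Erieth qualifies under the Bralania–Erieth agreement and 7675.07.66 is covered: preferential rate Free applies instead.
The additional-duty order on 7675.07.66 targets Quenon, not Erieth; it does not apply.
Duty = £14,398.19 × 0% = £0.00.
Total = £2,514.88 + £0.00 = £2,514.88.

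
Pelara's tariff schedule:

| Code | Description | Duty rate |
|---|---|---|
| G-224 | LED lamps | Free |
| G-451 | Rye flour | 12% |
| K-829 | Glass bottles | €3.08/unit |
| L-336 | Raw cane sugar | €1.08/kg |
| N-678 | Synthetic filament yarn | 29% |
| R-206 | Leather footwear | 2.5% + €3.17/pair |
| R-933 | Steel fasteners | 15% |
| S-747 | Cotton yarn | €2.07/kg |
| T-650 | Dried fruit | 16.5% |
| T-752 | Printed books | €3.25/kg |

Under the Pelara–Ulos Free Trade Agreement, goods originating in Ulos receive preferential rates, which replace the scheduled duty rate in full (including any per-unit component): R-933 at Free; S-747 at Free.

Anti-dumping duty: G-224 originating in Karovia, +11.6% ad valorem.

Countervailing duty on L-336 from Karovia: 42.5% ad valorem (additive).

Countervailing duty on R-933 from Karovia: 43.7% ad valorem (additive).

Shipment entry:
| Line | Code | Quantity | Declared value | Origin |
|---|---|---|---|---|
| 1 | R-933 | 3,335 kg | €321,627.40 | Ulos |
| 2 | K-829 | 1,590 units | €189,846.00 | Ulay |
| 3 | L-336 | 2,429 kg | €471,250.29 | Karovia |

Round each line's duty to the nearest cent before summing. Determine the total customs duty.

€207,801.89

Line 1 (R-933, Ulos, 3,335 kg, €321,627.40):
Base rate for R-933 is 15%.
Origin Ulos qualifies under the Pelara–Ulos agreement and R-933 is covered: preferential rate Free applies instead.
The additional-duty order on R-933 targets Karovia, not Ulos; it does not apply.
Duty = €321,627.40 × 0% = €0.00.
Line 2 (K-829, Ulay, 1,590 units, €189,846.00):
Base rate for K-829 is €3.08/unit.
Duty = 1,590 × €3.08 = €4,897.20.
Line 3 (L-336, Karovia, 2,429 kg, €471,250.29):
Base rate for L-336 is €1.08/kg.
Additional duty on L-336 from Karovia: +42.5% ad valorem. Applied ad valorem rate = 42.5%.
Duty = €471,250.29 × 42.5% + 2,429 × €1.08 = €202,904.69.
Total = €0.00 + €4,897.20 + €202,904.69 = €207,801.89.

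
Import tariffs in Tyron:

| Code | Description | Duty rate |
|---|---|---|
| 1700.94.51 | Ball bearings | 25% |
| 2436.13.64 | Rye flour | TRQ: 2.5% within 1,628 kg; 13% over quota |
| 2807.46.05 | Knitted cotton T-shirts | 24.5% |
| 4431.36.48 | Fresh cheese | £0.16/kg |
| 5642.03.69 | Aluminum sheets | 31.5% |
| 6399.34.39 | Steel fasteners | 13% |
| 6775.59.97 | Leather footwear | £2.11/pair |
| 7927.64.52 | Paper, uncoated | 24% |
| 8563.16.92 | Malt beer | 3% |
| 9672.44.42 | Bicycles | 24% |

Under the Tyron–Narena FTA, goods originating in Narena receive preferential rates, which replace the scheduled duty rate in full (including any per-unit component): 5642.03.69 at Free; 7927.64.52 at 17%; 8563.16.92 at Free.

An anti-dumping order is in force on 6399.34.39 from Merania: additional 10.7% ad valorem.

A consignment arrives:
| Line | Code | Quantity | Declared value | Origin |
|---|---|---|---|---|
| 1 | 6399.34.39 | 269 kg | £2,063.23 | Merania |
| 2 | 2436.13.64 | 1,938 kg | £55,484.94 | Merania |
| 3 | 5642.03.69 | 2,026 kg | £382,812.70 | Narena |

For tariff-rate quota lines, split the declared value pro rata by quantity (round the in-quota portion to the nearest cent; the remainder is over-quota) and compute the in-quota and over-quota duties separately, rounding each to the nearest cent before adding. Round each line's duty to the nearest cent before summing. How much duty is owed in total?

£2,808.02

Line 1 (6399.34.39, Merania, 269 kg, £2,063.23):
Base rate for 6399.34.39 is 13%.
Additional duty on 6399.34.39 from Merania: +10.7%. Applied ad valorem rate: 13% + 10.7% = 23.7%.
Duty = £2,063.23 × 23.7% = £488.99.
Line 2 (2436.13.64, Merania, 1,938 kg, £55,484.94):
Code 2436.13.64 is under a tariff-rate quota (threshold 1,628 kg). In-quota: 1,628 kg at 2.5%; over-quota: 310 kg at 13%.
Pro-rata value split: in-quota = £55,484.94 × 1,628/1,938 = £46,609.64; over-quota = £55,484.94 − £46,609.64 = £8,875.30.
In-quota duty = £46,609.64 × 2.5% = £1,165.24. Over-quota duty = £8,875.30 × 13% = £1,153.79.
Line duty = £1,165.24 + £1,153.79 = £2,319.03.
Line 3 (5642.03.69, Narena, 2,026 kg, £382,812.70):
Base rate for 5642.03.69 is 31.5%.
Origin Narena qualifies under the Tyron–Narena agreement and 5642.03.69 is covered: preferential rate Free applies instead.
Duty = £382,812.70 × 0% = £0.00.
Total = £488.99 + £2,319.03 + £0.00 = £2,808.02.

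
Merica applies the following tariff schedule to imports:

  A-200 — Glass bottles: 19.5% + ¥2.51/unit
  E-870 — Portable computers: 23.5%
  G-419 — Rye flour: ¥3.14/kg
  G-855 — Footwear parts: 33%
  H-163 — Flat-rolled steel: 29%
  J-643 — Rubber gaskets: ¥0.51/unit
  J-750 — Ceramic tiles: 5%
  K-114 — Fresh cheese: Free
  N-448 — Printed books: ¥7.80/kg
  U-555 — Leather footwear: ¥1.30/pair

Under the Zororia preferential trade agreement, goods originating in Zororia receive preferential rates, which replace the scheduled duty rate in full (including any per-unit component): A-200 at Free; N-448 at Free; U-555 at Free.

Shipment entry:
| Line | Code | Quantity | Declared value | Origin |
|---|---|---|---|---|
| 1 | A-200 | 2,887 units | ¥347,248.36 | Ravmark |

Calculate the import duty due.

¥74,959.80

Line 1 (A-200, Ravmark, 2,887 units, ¥347,248.36):
Base rate for A-200 is 19.5% + ¥2.51/unit.
A-200 has an FTA preferential rate, but origin Ravmark is not Zororia; base rate stands.
Duty = ¥347,248.36 × 19.5% + 2,887 × ¥2.51 = ¥74,959.80.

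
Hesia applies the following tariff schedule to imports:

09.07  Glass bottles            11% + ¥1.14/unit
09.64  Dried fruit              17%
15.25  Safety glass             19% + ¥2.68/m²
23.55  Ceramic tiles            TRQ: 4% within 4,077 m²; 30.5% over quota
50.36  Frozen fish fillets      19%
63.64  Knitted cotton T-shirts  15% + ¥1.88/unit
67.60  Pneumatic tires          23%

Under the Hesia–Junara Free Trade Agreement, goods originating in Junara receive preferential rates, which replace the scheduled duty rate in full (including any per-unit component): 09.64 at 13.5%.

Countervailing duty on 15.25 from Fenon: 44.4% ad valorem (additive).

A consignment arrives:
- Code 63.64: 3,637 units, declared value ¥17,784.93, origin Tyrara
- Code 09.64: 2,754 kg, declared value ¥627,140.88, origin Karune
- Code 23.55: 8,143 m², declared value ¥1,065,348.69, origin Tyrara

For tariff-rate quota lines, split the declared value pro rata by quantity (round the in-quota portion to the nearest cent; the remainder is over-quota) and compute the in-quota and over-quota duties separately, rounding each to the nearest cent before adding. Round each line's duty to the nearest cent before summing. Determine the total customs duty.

¥299,701.22

Line 1 (63.64, Tyrara, 3,637 units, ¥17,784.93):
Base rate for 63.64 is 15% + ¥1.88/unit.
Duty = ¥17,784.93 × 15% + 3,637 × ¥1.88 = ¥9,505.30.
Line 2 (09.64, Karune, 2,754 kg, ¥627,140.88):
Base rate for 09.64 is 17%.
09.64 has an FTA preferential rate, but origin Karune is not Junara; base rate stands.
Duty = ¥627,140.88 × 17% = ¥106,613.95.
Line 3 (23.55, Tyrara, 8,143 m², ¥1,065,348.69):
Code 23.55 is under a tariff-rate quota (threshold 4,077 m²). In-quota: 4,077 m² at 4%; over-quota: 4,066 m² at 30.5%.
Pro-rata value split: in-quota = ¥1,065,348.69 × 4,077/8,143 = ¥533,393.91; over-quota = ¥1,065,348.69 − ¥533,393.91 = ¥531,954.78.
In-quota duty = ¥533,393.91 × 4% = ¥21,335.76. Over-quota duty = ¥531,954.78 × 30.5% = ¥162,246.21.
Line duty = ¥21,335.76 + ¥162,246.21 = ¥183,581.97.
Total = ¥9,505.30 + ¥106,613.95 + ¥183,581.97 = ¥299,701.22.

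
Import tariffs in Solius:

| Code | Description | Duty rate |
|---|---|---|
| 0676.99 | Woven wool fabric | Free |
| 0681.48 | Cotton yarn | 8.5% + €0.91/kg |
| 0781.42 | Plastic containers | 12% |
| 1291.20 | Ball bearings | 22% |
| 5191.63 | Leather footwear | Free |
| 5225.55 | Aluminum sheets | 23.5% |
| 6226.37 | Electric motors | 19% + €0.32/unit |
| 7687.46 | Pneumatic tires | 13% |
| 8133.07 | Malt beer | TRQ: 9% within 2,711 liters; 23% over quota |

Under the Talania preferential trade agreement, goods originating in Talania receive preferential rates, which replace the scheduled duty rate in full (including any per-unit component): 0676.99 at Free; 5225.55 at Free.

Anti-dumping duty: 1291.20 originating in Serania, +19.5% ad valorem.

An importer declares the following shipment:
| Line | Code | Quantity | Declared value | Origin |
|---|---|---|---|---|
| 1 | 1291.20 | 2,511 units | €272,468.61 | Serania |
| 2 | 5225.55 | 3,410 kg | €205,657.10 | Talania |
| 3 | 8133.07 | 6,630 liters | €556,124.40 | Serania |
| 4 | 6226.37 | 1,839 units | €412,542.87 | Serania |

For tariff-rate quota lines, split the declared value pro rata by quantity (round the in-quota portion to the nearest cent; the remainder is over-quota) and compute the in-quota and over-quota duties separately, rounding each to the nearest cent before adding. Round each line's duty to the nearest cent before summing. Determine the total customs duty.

€288,118.90

Line 1 (1291.20, Serania, 2,511 units, €272,468.61):
Base rate for 1291.20 is 22%.
Additional duty on 1291.20 from Serania: +19.5%. Applied ad valorem rate: 22% + 19.5% = 41.5%.
Duty = €272,468.61 × 41.5% = €113,074.47.
Line 2 (5225.55, Talania, 3,410 kg, €205,657.10):
Base rate for 5225.55 is 23.5%.
Origin Talania qualifies under the Solius–Talania agreement and 5225.55 is covered: preferential rate Free applies instead.
Duty = €205,657.10 × 0% = €0.00.
Line 3 (8133.07, Serania, 6,630 liters, €556,124.40):
Code 8133.07 is under a tariff-rate quota (threshold 2,711 liters). In-quota: 2,711 liters at 9%; over-quota: 3,919 liters at 23%.
Pro-rata value split: in-quota = €556,124.40 × 2,711/6,630 = €227,398.68; over-quota = €556,124.40 − €227,398.68 = €328,725.72.
In-quota duty = €227,398.68 × 9% = €20,465.88. Over-quota duty = €328,725.72 × 23% = €75,606.92.
Line duty = €20,465.88 + €75,606.92 = €96,072.80.
Line 4 (6226.37, Serania, 1,839 units, €412,542.87):
Base rate for 6226.37 is 19% + €0.32/unit.
Duty = €412,542.87 × 19% + 1,839 × €0.32 = €78,971.63.
Total = €113,074.47 + €0.00 + €96,072.80 + €78,971.63 = €288,118.90.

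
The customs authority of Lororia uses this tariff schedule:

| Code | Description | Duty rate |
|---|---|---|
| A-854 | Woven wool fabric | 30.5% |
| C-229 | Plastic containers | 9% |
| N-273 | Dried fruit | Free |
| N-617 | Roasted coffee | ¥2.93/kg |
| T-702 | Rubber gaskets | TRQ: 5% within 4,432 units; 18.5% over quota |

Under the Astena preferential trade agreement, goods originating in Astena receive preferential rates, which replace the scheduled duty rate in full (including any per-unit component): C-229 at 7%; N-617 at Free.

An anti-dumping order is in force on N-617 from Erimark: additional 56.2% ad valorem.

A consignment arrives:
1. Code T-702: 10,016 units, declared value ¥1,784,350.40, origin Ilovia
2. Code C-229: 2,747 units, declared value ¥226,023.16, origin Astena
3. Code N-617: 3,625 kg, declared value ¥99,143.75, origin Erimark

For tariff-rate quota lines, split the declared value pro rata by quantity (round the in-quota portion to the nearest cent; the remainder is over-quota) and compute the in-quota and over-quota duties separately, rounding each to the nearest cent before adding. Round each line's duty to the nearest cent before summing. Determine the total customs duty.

Line 1 (T-702, Ilovia, 10,016 units, ¥1,784,350.40):
Code T-702 is under a tariff-rate quota (threshold 4,432 units). In-quota: 4,432 units at 5%; over-quota: 5,584 units at 18.5%.
Pro-rata value split: in-quota = ¥1,784,350.40 × 4,432/10,016 = ¥789,560.80; over-quota = ¥1,784,350.40 − ¥789,560.80 = ¥994,789.60.
In-quota duty = ¥789,560.80 × 5% = ¥39,478.04. Over-quota duty = ¥994,789.60 × 18.5% = ¥184,036.08.
Line duty = ¥39,478.04 + ¥184,036.08 = ¥223,514.12.
Line 2 (C-229, Astena, 2,747 units, ¥226,023.16):
Base rate for C-229 is 9%.
Origin Astena qualifies under the Lororia–Astena agreement and C-229 is covered: preferential rate 7% applies instead.
Duty = ¥226,023.16 × 7% = ¥15,821.62.
Line 3 (N-617, Erimark, 3,625 kg, ¥99,143.75):
Base rate for N-617 is ¥2.93/kg.
N-617 has an FTA preferential rate, but origin Erimark is not Astena; base rate stands.
Additional duty on N-617 from Erimark: +56.2% ad valorem. Applied ad valorem rate = 56.2%.
Duty = ¥99,143.75 × 56.2% + 3,625 × ¥2.93 = ¥66,340.04.
Total = ¥223,514.12 + ¥15,821.62 + ¥66,340.04 = ¥305,675.78.

¥305,675.78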